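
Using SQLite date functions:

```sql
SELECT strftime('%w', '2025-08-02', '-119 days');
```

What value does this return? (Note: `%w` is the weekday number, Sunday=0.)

6

First apply '-119 days': 2025-08-02 → 2025-04-05.
2025-04-05 is a Saturday; with Sunday=0 that is 6.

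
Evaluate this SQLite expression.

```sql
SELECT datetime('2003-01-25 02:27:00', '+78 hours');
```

2003-01-28 08:27:00

+78 hours from 2003-01-25 02:27:00 is 2003-01-28 08:27:00 (crosses midnight).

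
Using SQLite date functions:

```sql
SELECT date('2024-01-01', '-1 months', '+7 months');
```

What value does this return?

Adding -1 month to 2024-01-01 gives 2023-12-01.
Adding +7 months to 2023-12-01 gives 2024-07-01.

2024-07-01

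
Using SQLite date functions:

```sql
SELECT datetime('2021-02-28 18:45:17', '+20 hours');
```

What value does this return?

2021-03-01 14:45:17

+20 hours from 2021-02-28 18:45:17 is 2021-03-01 14:45:17 (crosses midnight).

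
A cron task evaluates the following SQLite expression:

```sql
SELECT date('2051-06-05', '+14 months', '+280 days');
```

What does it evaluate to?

2053-05-12

Adding +14 months to 2051-06-05 gives 2052-08-05.
Applying '+280 days' to 2052-08-05: counting 280 days forward gives 2053-05-12.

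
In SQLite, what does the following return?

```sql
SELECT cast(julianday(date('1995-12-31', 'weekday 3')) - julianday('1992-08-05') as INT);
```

1246

`weekday 3` advances to the next Wednesday; 1995-12-31 is a Sunday, so it moves forward to 1996-01-03.
26 days remain in August 1992 after the 5th (31 − 5).
Full months from September 1992 through December 1995 contribute their day counts.
Then 3 days into January 1996.
Total: 26 + 30 + 31 + 30 + 31 + 31 + 28 + 31 + 30 + 31 + 30 + 31 + 31 + 30 + 31 + 30 + 31 + 31 + 28 + 31 + 30 + 31 + 30 + 31 + 31 + 30 + 31 + 30 + 31 + 31 + 28 + 31 + 30 + 31 + 30 + 31 + 31 + 30 + 31 + 30 + 31 + 3 = 1246.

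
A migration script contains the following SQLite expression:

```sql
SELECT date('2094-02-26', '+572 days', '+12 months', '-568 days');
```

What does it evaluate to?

2095-03-03

Applying '+572 days' to 2094-02-26: counting 572 days forward gives 2095-09-21.
Adding +12 months to 2095-09-21 gives 2096-09-21.
Applying '-568 days' to 2096-09-21: counting 568 days back gives 2095-03-03.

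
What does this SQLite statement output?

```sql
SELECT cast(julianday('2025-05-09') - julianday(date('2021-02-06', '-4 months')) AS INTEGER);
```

Adding -4 months to 2021-02-06 gives 2020-10-06.
25 days remain in October 2020 after the 6th (31 − 6).
Full months from November 2020 through April 2025 contribute their day counts.
Then 9 days into May 2025.
Total: 25 + 30 + 31 + 31 + 28 + 31 + 30 + 31 + 30 + 31 + 31 + 30 + 31 + 30 + 31 + 31 + 28 + 31 + 30 + 31 + 30 + 31 + 31 + 30 + 31 + 30 + 31 + 31 + 28 + 31 + 30 + 31 + 30 + 31 + 31 + 30 + 31 + 30 + 31 + 31 + 29 + 31 + 30 + 31 + 30 + 31 + 31 + 30 + 31 + 30 + 31 + 31 + 28 + 31 + 30 + 9 = 1676.

1676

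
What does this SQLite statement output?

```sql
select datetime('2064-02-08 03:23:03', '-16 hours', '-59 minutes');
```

2064-02-07 10:24:03

-16 hours from 2064-02-08 03:23:03 is 2064-02-07 11:23:03 (crosses midnight).
-59 minutes from 2064-02-07 11:23:03 is 2064-02-07 10:24:03.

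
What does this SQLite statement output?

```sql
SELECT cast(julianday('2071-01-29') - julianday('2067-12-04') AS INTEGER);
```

1152

27 days remain in December 2067 after the 4th (31 − 4).
Full months from January 2068 through December 2070 contribute their day counts.
Then 29 days into January 2071.
Total: 27 + 31 + 29 + 31 + 30 + 31 + 30 + 31 + 31 + 30 + 31 + 30 + 31 + 31 + 28 + 31 + 30 + 31 + 30 + 31 + 31 + 30 + 31 + 30 + 31 + 31 + 28 + 31 + 30 + 31 + 30 + 31 + 31 + 30 + 31 + 30 + 31 + 29 = 1152.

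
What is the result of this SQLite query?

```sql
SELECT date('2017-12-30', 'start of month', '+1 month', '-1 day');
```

`start of month` rewinds 2017-12-30 to 2017-12-01.
Adding +1 month to 2017-12-01 gives 2018-01-01.
Going back 1 day from 2018-01-01 reaches 2017-12-31 (last day of December, 31 days).

2017-12-31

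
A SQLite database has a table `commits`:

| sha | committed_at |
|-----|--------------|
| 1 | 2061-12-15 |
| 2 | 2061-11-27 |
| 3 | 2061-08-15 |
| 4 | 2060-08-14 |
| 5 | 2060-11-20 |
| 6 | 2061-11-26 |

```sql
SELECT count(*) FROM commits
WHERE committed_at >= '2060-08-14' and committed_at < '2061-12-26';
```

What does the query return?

6

Rows in [2060-08-14, 2061-12-26): 2061-12-15, 2061-11-27, 2061-08-15, 2060-08-14, 2060-11-20, 2061-11-26 → 6 rows.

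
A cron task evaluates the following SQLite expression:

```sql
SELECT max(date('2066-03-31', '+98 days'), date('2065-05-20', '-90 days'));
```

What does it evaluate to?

date('2066-03-31', '+98 days') → 2066-07-07.
date('2065-05-20', '-90 days') → 2065-02-19.
Later of the two is 2066-07-07.

2066-07-07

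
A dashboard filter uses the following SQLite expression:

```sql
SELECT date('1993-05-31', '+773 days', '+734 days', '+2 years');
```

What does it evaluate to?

Applying '+773 days' to 1993-05-31: counting 773 days forward gives 1995-07-13.
Applying '+734 days' to 1995-07-13: counting 734 days forward gives 1997-07-16.
Adding +2 years to 1997-07-16 gives 1999-07-16.

1999-07-16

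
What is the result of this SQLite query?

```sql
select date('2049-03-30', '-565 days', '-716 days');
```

Applying '-565 days' to 2049-03-30: counting 565 days back gives 2047-09-12.
Applying '-716 days' to 2047-09-12: counting 716 days back gives 2045-09-26.

2045-09-26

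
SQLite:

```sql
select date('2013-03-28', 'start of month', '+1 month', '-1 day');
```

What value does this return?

2013-03-31

`start of month` rewinds 2013-03-28 to 2013-03-01.
Adding +1 month to 2013-03-01 gives 2013-04-01.
Going back 1 day from 2013-04-01 reaches 2013-03-31 (last day of March, 31 days).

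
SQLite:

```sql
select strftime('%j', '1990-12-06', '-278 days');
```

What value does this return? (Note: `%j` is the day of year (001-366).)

First apply '-278 days': 1990-12-06 → 1990-03-03.
Day-of-year for 1990-03-03: days since 1990-01-01 inclusive = 62, zero-padded to 062.

062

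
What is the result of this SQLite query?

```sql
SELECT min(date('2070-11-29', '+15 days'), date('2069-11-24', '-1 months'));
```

2069-10-24

date('2070-11-29', '+15 days') → 2070-12-14.
date('2069-11-24', '-1 months') → 2069-10-24.
Earlier of the two is 2069-10-24.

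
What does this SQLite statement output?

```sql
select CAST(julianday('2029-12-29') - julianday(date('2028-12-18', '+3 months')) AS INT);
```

286

Adding +3 months to 2028-12-18 gives 2029-03-18.
13 days remain in March 2029 after the 18th (31 − 18).
Full months from April 2029 through November 2029 contribute their day counts.
Then 29 days into December 2029.
Total: 13 + 30 + 31 + 30 + 31 + 31 + 30 + 31 + 30 + 29 = 286.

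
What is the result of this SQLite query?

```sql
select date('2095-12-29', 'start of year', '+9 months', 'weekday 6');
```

`start of year` rewinds 2095-12-29 to 2095-01-01.
Adding +9 months to 2095-01-01 gives 2095-10-01.
`weekday 6` advances to the next Saturday; 2095-10-01 is already a Saturday, so it stays at 2095-10-01.

2095-10-01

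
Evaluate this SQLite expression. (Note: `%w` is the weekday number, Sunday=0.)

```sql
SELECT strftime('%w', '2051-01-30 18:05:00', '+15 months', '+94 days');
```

First apply '+15 months', '+94 days': 2051-01-30 18:05:00 → 2052-08-02 18:05:00.
2052-08-02 is a Friday; with Sunday=0 that is 5.

5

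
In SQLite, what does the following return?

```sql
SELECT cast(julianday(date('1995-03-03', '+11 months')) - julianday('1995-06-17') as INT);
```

231

Adding +11 months to 1995-03-03 gives 1996-02-03.
13 days remain in June 1995 after the 17th (30 − 17).
Full months from July 1995 through January 1996 contribute their day counts.
Then 3 days into February 1996.
Total: 13 + 31 + 31 + 30 + 31 + 30 + 31 + 31 + 3 = 231.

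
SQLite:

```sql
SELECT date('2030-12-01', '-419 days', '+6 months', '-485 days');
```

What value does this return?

2028-12-09

Applying '-419 days' to 2030-12-01: counting 419 days back gives 2029-10-08.
Adding +6 months to 2029-10-08 gives 2030-04-08.
Applying '-485 days' to 2030-04-08: counting 485 days back gives 2028-12-09.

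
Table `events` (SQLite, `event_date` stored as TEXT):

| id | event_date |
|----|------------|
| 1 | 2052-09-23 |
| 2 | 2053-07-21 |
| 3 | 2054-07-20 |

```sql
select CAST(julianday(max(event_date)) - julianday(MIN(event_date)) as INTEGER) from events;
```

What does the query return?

665

MIN = 2052-09-23, MAX = 2054-07-20.
7 days remain in September 2052 after the 23rd (30 − 23).
Full months from October 2052 through June 2054 contribute their day counts.
Then 20 days into July 2054.
Total: 7 + 31 + 30 + 31 + 31 + 28 + 31 + 30 + 31 + 30 + 31 + 31 + 30 + 31 + 30 + 31 + 31 + 28 + 31 + 30 + 31 + 30 + 20 = 665.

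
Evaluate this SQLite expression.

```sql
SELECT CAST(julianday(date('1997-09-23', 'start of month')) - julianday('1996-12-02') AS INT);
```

`start of month` rewinds 1997-09-23 to 1997-09-01.
29 days remain in December 1996 after the 2nd (31 − 2).
Full months from January 1997 through August 1997 contribute their day counts.
Then 1 day into September 1997.
Total: 29 + 31 + 28 + 31 + 30 + 31 + 30 + 31 + 31 + 1 = 273.

273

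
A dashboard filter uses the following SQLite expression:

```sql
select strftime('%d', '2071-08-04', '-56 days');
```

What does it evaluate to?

09

First apply '-56 days': 2071-08-04 → 2071-06-09.
`%d` extracts the 2-digit day of month: 09.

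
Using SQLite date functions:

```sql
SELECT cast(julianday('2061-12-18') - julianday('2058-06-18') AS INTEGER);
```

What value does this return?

12 days remain in June 2058 after the 18th (30 − 18).
Full months from July 2058 through November 2061 contribute their day counts.
Then 18 days into December 2061.
Total: 12 + 31 + 31 + 30 + 31 + 30 + 31 + 31 + 28 + 31 + 30 + 31 + 30 + 31 + 31 + 30 + 31 + 30 + 31 + 31 + 29 + 31 + 30 + 31 + 30 + 31 + 31 + 30 + 31 + 30 + 31 + 31 + 28 + 31 + 30 + 31 + 30 + 31 + 31 + 30 + 31 + 30 + 18 = 1279.

1279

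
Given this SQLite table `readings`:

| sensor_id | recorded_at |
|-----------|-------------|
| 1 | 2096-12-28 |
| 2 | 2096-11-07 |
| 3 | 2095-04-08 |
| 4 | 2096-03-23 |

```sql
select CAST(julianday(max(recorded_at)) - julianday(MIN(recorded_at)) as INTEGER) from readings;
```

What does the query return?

630

MIN = 2095-04-08, MAX = 2096-12-28.
22 days remain in April 2095 after the 8th (30 − 8).
Full months from May 2095 through November 2096 contribute their day counts.
Then 28 days into December 2096.
Total: 22 + 31 + 30 + 31 + 31 + 30 + 31 + 30 + 31 + 31 + 29 + 31 + 30 + 31 + 30 + 31 + 31 + 30 + 31 + 30 + 28 = 630.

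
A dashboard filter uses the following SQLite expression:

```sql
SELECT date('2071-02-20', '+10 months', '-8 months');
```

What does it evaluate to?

2071-04-20

Adding +10 months to 2071-02-20 gives 2071-12-20.
Adding -8 months to 2071-12-20 gives 2071-04-20.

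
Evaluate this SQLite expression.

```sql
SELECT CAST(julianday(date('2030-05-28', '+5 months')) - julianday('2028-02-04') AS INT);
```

997

Adding +5 months to 2030-05-28 gives 2030-10-28.
25 days remain in February 2028 after the 4th (29 − 4).
Full months from March 2028 through September 2030 contribute their day counts.
Then 28 days into October 2030.
Total: 25 + 31 + 30 + 31 + 30 + 31 + 31 + 30 + 31 + 30 + 31 + 31 + 28 + 31 + 30 + 31 + 30 + 31 + 31 + 30 + 31 + 30 + 31 + 31 + 28 + 31 + 30 + 31 + 30 + 31 + 31 + 30 + 28 = 997.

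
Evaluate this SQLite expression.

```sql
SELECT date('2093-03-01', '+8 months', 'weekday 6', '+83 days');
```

2094-01-29

Adding +8 months to 2093-03-01 gives 2093-11-01.
`weekday 6` advances to the next Saturday; 2093-11-01 is a Sunday, so it moves forward to 2093-11-07.
Applying '+83 days' to 2093-11-07: counting 83 days forward gives 2094-01-29.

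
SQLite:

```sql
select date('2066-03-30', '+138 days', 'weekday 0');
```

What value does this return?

2066-08-15

Applying '+138 days' to 2066-03-30: counting 138 days forward gives 2066-08-15.
`weekday 0` advances to the next Sunday; 2066-08-15 is already a Sunday, so it stays at 2066-08-15.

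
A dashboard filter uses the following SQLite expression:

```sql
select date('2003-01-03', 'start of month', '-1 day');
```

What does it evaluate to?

`start of month` rewinds 2003-01-03 to 2003-01-01.
Going back 1 day from 2003-01-01 reaches 2002-12-31 (last day of December, 31 days).

2002-12-31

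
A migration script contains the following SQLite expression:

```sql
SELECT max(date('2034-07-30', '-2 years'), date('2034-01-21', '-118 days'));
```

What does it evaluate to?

date('2034-07-30', '-2 years') → 2032-07-30.
date('2034-01-21', '-118 days') → 2033-09-25.
Later of the two is 2033-09-25.

2033-09-25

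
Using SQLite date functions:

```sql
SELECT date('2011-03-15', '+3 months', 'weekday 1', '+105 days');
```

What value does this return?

2011-10-03

Adding +3 months to 2011-03-15 gives 2011-06-15.
`weekday 1` advances to the next Monday; 2011-06-15 is a Wednesday, so it moves forward to 2011-06-20.
Applying '+105 days' to 2011-06-20: counting 105 days forward gives 2011-10-03.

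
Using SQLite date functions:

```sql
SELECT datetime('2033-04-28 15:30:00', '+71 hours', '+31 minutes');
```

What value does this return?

2033-05-01 15:01:00

+71 hours from 2033-04-28 15:30:00 is 2033-05-01 14:30:00 (crosses midnight).
+31 minutes from 2033-05-01 14:30:00 is 2033-05-01 15:01:00.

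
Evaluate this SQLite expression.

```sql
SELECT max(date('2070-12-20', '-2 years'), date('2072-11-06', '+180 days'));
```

date('2070-12-20', '-2 years') → 2068-12-20.
date('2072-11-06', '+180 days') → 2073-05-05.
Later of the two is 2073-05-05.

2073-05-05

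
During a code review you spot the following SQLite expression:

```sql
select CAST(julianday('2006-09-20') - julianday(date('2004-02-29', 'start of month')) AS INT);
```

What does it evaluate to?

`start of month` rewinds 2004-02-29 to 2004-02-01.
28 days remain in February 2004 after the 1st (29 − 1).
Full months from March 2004 through August 2006 contribute their day counts.
Then 20 days into September 2006.
Total: 28 + 31 + 30 + 31 + 30 + 31 + 31 + 30 + 31 + 30 + 31 + 31 + 28 + 31 + 30 + 31 + 30 + 31 + 31 + 30 + 31 + 30 + 31 + 31 + 28 + 31 + 30 + 31 + 30 + 31 + 31 + 20 = 962.

962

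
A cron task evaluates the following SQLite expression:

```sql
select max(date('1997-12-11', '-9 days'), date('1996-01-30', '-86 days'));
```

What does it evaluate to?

1997-12-02

date('1997-12-11', '-9 days') → 1997-12-02.
date('1996-01-30', '-86 days') → 1995-11-05.
Later of the two is 1997-12-02.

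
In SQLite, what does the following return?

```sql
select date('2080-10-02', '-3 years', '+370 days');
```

2078-10-07

Adding -3 years to 2080-10-02 gives 2077-10-02.
Applying '+370 days' to 2077-10-02: counting 370 days forward gives 2078-10-07.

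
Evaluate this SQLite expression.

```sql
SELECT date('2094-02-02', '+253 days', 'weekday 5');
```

2094-10-15

Applying '+253 days' to 2094-02-02: counting 253 days forward gives 2094-10-13.
`weekday 5` advances to the next Friday; 2094-10-13 is a Wednesday, so it moves forward to 2094-10-15.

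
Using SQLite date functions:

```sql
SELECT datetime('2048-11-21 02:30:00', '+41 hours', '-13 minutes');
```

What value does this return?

+41 hours from 2048-11-21 02:30:00 is 2048-11-22 19:30:00 (crosses midnight).
-13 minutes from 2048-11-22 19:30:00 is 2048-11-22 19:17:00.

2048-11-22 19:17:00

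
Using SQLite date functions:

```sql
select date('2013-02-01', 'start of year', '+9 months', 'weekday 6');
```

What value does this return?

2013-10-05

`start of year` rewinds 2013-02-01 to 2013-01-01.
Adding +9 months to 2013-01-01 gives 2013-10-01.
`weekday 6` advances to the next Saturday; 2013-10-01 is a Tuesday, so it moves forward to 2013-10-05.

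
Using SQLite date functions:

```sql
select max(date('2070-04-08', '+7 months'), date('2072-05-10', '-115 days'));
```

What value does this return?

date('2070-04-08', '+7 months') → 2070-11-08.
date('2072-05-10', '-115 days') → 2072-01-16.
Later of the two is 2072-01-16.

2072-01-16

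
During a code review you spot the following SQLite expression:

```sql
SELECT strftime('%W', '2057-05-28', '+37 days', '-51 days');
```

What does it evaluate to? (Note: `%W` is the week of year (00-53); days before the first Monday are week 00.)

20

First apply '+37 days', '-51 days': 2057-05-28 → 2057-05-14.
2057-05-14 is a Monday. SQLite's %W counts Mondays since the year started; the result is 20.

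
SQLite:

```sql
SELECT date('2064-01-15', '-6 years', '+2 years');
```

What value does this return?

Adding -6 years to 2064-01-15 gives 2058-01-15.
Adding +2 years to 2058-01-15 gives 2060-01-15.

2060-01-15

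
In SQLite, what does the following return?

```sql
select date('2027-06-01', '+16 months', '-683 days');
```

2026-11-18

Adding +16 months to 2027-06-01 gives 2028-10-01.
Applying '-683 days' to 2028-10-01: counting 683 days back gives 2026-11-18.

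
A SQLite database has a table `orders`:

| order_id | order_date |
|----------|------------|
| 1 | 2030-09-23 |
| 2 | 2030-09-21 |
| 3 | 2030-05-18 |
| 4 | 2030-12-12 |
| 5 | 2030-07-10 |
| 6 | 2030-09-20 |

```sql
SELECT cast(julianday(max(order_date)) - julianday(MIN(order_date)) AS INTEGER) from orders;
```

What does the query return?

208

MIN = 2030-05-18, MAX = 2030-12-12.
13 days remain in May 2030 after the 18th (31 − 18).
Full months from June 2030 through November 2030 contribute their day counts.
Then 12 days into December 2030.
Total: 13 + 30 + 31 + 31 + 30 + 31 + 30 + 12 = 208.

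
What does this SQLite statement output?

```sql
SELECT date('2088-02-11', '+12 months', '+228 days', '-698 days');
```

Adding +12 months to 2088-02-11 gives 2089-02-11.
Applying '+228 days' to 2089-02-11: counting 228 days forward gives 2089-09-27.
Applying '-698 days' to 2089-09-27: counting 698 days back gives 2087-10-30.

2087-10-30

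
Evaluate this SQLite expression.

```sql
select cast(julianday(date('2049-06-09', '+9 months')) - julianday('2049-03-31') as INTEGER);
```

Adding +9 months to 2049-06-09 gives 2050-03-09.
0 days remain in March 2049 after the 31st (31 − 31).
Full months from April 2049 through February 2050 contribute their day counts.
Then 9 days into March 2050.
Total: 0 + 30 + 31 + 30 + 31 + 31 + 30 + 31 + 30 + 31 + 31 + 28 + 9 = 343.

343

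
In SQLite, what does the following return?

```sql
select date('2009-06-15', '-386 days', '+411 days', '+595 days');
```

Applying '-386 days' to 2009-06-15: counting 386 days back gives 2008-05-25.
Applying '+411 days' to 2008-05-25: counting 411 days forward gives 2009-07-10.
Applying '+595 days' to 2009-07-10: counting 595 days forward gives 2011-02-25.

2011-02-25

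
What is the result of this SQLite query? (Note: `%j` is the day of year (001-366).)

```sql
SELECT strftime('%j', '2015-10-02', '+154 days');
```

064

First apply '+154 days': 2015-10-02 → 2016-03-04.
Day-of-year for 2016-03-04: days since 2016-01-01 inclusive = 64, zero-padded to 064.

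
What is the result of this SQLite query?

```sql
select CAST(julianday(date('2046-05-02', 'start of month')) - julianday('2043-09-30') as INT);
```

944

`start of month` rewinds 2046-05-02 to 2046-05-01.
0 days remain in September 2043 after the 30th (30 − 30).
Full months from October 2043 through April 2046 contribute their day counts.
Then 1 day into May 2046.
Total: 0 + 31 + 30 + 31 + 31 + 29 + 31 + 30 + 31 + 30 + 31 + 31 + 30 + 31 + 30 + 31 + 31 + 28 + 31 + 30 + 31 + 30 + 31 + 31 + 30 + 31 + 30 + 31 + 31 + 28 + 31 + 30 + 1 = 944.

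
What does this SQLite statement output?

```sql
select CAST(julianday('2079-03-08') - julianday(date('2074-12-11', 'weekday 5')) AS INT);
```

1545

`weekday 5` advances to the next Friday; 2074-12-11 is a Tuesday, so it moves forward to 2074-12-14.
17 days remain in December 2074 after the 14th (31 − 14).
Full months from January 2075 through February 2079 contribute their day counts.
Then 8 days into March 2079.
Total: 17 + 31 + 28 + 31 + 30 + 31 + 30 + 31 + 31 + 30 + 31 + 30 + 31 + 31 + 29 + 31 + 30 + 31 + 30 + 31 + 31 + 30 + 31 + 30 + 31 + 31 + 28 + 31 + 30 + 31 + 30 + 31 + 31 + 30 + 31 + 30 + 31 + 31 + 28 + 31 + 30 + 31 + 30 + 31 + 31 + 30 + 31 + 30 + 31 + 31 + 28 + 8 = 1545.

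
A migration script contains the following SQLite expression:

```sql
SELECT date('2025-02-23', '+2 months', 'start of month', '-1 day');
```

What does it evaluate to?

2025-03-31

Adding +2 months to 2025-02-23 gives 2025-04-23.
`start of month` rewinds 2025-04-23 to 2025-04-01.
Going back 1 day from 2025-04-01 reaches 2025-03-31 (last day of March, 31 days).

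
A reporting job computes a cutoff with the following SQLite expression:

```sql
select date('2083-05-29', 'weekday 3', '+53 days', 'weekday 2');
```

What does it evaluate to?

`weekday 3` advances to the next Wednesday; 2083-05-29 is a Saturday, so it moves forward to 2083-06-02.
Applying '+53 days' to 2083-06-02: counting 53 days forward gives 2083-07-25.
`weekday 2` advances to the next Tuesday; 2083-07-25 is a Sunday, so it moves forward to 2083-07-27.

2083-07-27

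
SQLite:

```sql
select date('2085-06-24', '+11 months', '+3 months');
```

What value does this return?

Adding +11 months to 2085-06-24 gives 2086-05-24.
Adding +3 months to 2086-05-24 gives 2086-08-24.

2086-08-24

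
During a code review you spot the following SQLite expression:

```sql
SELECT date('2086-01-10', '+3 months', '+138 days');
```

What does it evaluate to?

Adding +3 months to 2086-01-10 gives 2086-04-10.
Applying '+138 days' to 2086-04-10: counting 138 days forward gives 2086-08-26.

2086-08-26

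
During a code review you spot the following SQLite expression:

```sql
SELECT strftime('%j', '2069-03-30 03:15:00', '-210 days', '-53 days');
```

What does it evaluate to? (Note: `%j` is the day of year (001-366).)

192

First apply '-210 days', '-53 days': 2069-03-30 03:15:00 → 2068-07-10 03:15:00.
Day-of-year for 2068-07-10: days since 2068-01-01 inclusive = 192, zero-padded to 192.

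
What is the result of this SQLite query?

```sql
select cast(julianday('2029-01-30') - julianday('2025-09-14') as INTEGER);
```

16 days remain in September 2025 after the 14th (30 − 14).
Full months from October 2025 through December 2028 contribute their day counts.
Then 30 days into January 2029.
Total: 16 + 31 + 30 + 31 + 31 + 28 + 31 + 30 + 31 + 30 + 31 + 31 + 30 + 31 + 30 + 31 + 31 + 28 + 31 + 30 + 31 + 30 + 31 + 31 + 30 + 31 + 30 + 31 + 31 + 29 + 31 + 30 + 31 + 30 + 31 + 31 + 30 + 31 + 30 + 31 + 30 = 1234.

1234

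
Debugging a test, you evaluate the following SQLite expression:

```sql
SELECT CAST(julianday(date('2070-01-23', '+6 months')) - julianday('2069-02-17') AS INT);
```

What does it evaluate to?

521

Adding +6 months to 2070-01-23 gives 2070-07-23.
11 days remain in February 2069 after the 17th (28 − 17).
Full months from March 2069 through June 2070 contribute their day counts.
Then 23 days into July 2070.
Total: 11 + 31 + 30 + 31 + 30 + 31 + 31 + 30 + 31 + 30 + 31 + 31 + 28 + 31 + 30 + 31 + 30 + 23 = 521.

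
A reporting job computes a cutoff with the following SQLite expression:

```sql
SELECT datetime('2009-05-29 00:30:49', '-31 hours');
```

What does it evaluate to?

-31 hours from 2009-05-29 00:30:49 is 2009-05-27 17:30:49 (crosses midnight).

2009-05-27 17:30:49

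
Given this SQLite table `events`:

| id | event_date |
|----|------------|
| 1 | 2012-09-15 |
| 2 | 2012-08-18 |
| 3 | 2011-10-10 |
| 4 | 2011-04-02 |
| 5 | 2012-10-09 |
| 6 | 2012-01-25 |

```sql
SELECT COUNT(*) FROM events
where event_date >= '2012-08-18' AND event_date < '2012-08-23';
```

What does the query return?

Rows in [2012-08-18, 2012-08-23): 2012-08-18 → 1 row.

1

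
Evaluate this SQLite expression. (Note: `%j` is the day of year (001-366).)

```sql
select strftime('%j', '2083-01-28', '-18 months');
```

First apply '-18 months': 2083-01-28 → 2081-07-28.
Day-of-year for 2081-07-28: days since 2081-01-01 inclusive = 209, zero-padded to 209.

209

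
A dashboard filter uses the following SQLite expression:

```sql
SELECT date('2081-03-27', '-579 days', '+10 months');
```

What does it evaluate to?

2080-06-26

Applying '-579 days' to 2081-03-27: counting 579 days back gives 2079-08-26.
Adding +10 months to 2079-08-26 gives 2080-06-26.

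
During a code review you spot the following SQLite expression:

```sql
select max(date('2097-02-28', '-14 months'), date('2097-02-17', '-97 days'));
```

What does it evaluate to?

2096-11-12

date('2097-02-28', '-14 months') → 2095-12-28.
date('2097-02-17', '-97 days') → 2096-11-12.
Later of the two is 2096-11-12.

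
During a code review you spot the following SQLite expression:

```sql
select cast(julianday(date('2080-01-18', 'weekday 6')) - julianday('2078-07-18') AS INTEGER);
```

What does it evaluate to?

551

`weekday 6` advances to the next Saturday; 2080-01-18 is a Thursday, so it moves forward to 2080-01-20.
13 days remain in July 2078 after the 18th (31 − 18).
Full months from August 2078 through December 2079 contribute their day counts.
Then 20 days into January 2080.
Total: 13 + 31 + 30 + 31 + 30 + 31 + 31 + 28 + 31 + 30 + 31 + 30 + 31 + 31 + 30 + 31 + 30 + 31 + 20 = 551.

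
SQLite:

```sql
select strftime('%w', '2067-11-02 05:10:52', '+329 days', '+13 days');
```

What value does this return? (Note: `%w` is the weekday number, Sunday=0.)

2

First apply '+329 days', '+13 days': 2067-11-02 05:10:52 → 2068-10-09 05:10:52.
2068-10-09 is a Tuesday; with Sunday=0 that is 2.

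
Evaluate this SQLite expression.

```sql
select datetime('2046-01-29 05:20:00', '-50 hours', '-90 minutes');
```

2046-01-27 01:50:00

-50 hours from 2046-01-29 05:20:00 is 2046-01-27 03:20:00 (crosses midnight).
90 minutes = 1h 30m; -90 minutes from 2046-01-27 03:20:00 is 2046-01-27 01:50:00.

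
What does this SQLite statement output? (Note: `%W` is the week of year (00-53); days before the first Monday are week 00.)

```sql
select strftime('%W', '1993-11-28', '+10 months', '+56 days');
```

47

First apply '+10 months', '+56 days': 1993-11-28 → 1994-11-23.
1994-11-23 is a Wednesday. SQLite's %W counts Mondays since the year started; the result is 47.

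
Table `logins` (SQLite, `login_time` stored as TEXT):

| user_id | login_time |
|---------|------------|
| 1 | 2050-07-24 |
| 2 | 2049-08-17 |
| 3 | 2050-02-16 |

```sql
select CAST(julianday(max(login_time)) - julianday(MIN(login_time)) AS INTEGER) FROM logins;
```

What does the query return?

341

MIN = 2049-08-17, MAX = 2050-07-24.
14 days remain in August 2049 after the 17th (31 − 17).
Full months from September 2049 through June 2050 contribute their day counts.
Then 24 days into July 2050.
Total: 14 + 30 + 31 + 30 + 31 + 31 + 28 + 31 + 30 + 31 + 30 + 24 = 341.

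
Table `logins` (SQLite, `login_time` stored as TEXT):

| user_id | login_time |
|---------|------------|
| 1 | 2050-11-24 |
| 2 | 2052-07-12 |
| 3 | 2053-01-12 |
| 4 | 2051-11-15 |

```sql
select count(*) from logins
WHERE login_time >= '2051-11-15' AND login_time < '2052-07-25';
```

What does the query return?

2

Rows in [2051-11-15, 2052-07-25): 2052-07-12, 2051-11-15 → 2 rows.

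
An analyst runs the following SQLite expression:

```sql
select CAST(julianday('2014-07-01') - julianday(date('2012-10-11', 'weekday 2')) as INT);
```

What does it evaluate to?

623

`weekday 2` advances to the next Tuesday; 2012-10-11 is a Thursday, so it moves forward to 2012-10-16.
15 days remain in October 2012 after the 16th (31 − 16).
Full months from November 2012 through June 2014 contribute their day counts.
Then 1 day into July 2014.
Total: 15 + 30 + 31 + 31 + 28 + 31 + 30 + 31 + 30 + 31 + 31 + 30 + 31 + 30 + 31 + 31 + 28 + 31 + 30 + 31 + 30 + 1 = 623.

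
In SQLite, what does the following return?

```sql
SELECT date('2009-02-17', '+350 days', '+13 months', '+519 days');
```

Applying '+350 days' to 2009-02-17: counting 350 days forward gives 2010-02-02.
Adding +13 months to 2010-02-02 gives 2011-03-02.
Applying '+519 days' to 2011-03-02: counting 519 days forward gives 2012-08-02.

2012-08-02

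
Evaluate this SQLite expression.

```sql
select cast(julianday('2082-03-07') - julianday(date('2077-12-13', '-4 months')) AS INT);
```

Adding -4 months to 2077-12-13 gives 2077-08-13.
18 days remain in August 2077 after the 13th (31 − 13).
Full months from September 2077 through February 2082 contribute their day counts.
Then 7 days into March 2082.
Total: 18 + 30 + 31 + 30 + 31 + 31 + 28 + 31 + 30 + 31 + 30 + 31 + 31 + 30 + 31 + 30 + 31 + 31 + 28 + 31 + 30 + 31 + 30 + 31 + 31 + 30 + 31 + 30 + 31 + 31 + 29 + 31 + 30 + 31 + 30 + 31 + 31 + 30 + 31 + 30 + 31 + 31 + 28 + 31 + 30 + 31 + 30 + 31 + 31 + 30 + 31 + 30 + 31 + 31 + 28 + 7 = 1667.

1667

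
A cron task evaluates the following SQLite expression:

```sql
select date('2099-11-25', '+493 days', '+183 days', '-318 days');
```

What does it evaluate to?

Applying '+493 days' to 2099-11-25: counting 493 days forward gives 2101-04-02.
Applying '+183 days' to 2101-04-02: counting 183 days forward gives 2101-10-02.
Applying '-318 days' to 2101-10-02: counting 318 days back gives 2100-11-18.

2100-11-18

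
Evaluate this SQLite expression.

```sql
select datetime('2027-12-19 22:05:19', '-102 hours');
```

2027-12-15 16:05:19

-102 hours from 2027-12-19 22:05:19 is 2027-12-15 16:05:19 (crosses midnight).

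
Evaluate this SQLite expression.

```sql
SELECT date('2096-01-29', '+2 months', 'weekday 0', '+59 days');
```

Adding +2 months to 2096-01-29 gives 2096-03-29.
`weekday 0` advances to the next Sunday; 2096-03-29 is a Thursday, so it moves forward to 2096-04-01.
Applying '+59 days' to 2096-04-01: counting 59 days forward gives 2096-05-30.

2096-05-30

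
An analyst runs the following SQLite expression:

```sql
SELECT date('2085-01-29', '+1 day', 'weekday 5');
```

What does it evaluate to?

Advancing 1 more day within January lands on 2085-01-30.
`weekday 5` advances to the next Friday; 2085-01-30 is a Tuesday, so it moves forward to 2085-02-02.

2085-02-02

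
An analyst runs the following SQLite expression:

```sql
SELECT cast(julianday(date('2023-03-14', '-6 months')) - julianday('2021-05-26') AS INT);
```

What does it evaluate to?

476

Adding -6 months to 2023-03-14 gives 2022-09-14.
5 days remain in May 2021 after the 26th (31 − 26).
Full months from June 2021 through August 2022 contribute their day counts.
Then 14 days into September 2022.
Total: 5 + 30 + 31 + 31 + 30 + 31 + 30 + 31 + 31 + 28 + 31 + 30 + 31 + 30 + 31 + 31 + 14 = 476.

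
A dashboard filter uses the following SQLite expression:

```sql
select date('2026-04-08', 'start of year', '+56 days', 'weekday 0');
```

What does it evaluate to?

`start of year` rewinds 2026-04-08 to 2026-01-01.
Applying '+56 days' to 2026-01-01: counting 56 days forward gives 2026-02-26.
`weekday 0` advances to the next Sunday; 2026-02-26 is a Thursday, so it moves forward to 2026-03-01.

2026-03-01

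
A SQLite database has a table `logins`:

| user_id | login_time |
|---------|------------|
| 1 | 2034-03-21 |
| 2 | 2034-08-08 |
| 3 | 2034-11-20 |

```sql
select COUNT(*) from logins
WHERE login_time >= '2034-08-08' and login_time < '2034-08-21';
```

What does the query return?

Rows in [2034-08-08, 2034-08-21): 2034-08-08 → 1 row.

1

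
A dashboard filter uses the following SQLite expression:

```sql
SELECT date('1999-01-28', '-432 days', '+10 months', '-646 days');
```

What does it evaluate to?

1996-12-15

Applying '-432 days' to 1999-01-28: counting 432 days back gives 1997-11-22.
Adding +10 months to 1997-11-22 gives 1998-09-22.
Applying '-646 days' to 1998-09-22: counting 646 days back gives 1996-12-15.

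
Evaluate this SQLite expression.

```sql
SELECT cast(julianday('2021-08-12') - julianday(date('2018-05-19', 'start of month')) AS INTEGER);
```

`start of month` rewinds 2018-05-19 to 2018-05-01.
30 days remain in May 2018 after the 1st (31 − 1).
Full months from June 2018 through July 2021 contribute their day counts.
Then 12 days into August 2021.
Total: 30 + 30 + 31 + 31 + 30 + 31 + 30 + 31 + 31 + 28 + 31 + 30 + 31 + 30 + 31 + 31 + 30 + 31 + 30 + 31 + 31 + 29 + 31 + 30 + 31 + 30 + 31 + 31 + 30 + 31 + 30 + 31 + 31 + 28 + 31 + 30 + 31 + 30 + 31 + 12 = 1199.

1199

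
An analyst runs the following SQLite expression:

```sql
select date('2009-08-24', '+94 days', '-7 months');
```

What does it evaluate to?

2009-04-26

Applying '+94 days' to 2009-08-24: counting 94 days forward gives 2009-11-26.
Adding -7 months to 2009-11-26 gives 2009-04-26.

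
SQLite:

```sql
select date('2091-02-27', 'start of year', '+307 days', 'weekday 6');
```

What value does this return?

`start of year` rewinds 2091-02-27 to 2091-01-01.
Applying '+307 days' to 2091-01-01: counting 307 days forward gives 2091-11-04.
`weekday 6` advances to the next Saturday; 2091-11-04 is a Sunday, so it moves forward to 2091-11-10.

2091-11-10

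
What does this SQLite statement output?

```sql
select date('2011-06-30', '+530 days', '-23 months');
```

Applying '+530 days' to 2011-06-30: counting 530 days forward gives 2012-12-11.
Adding -23 months to 2012-12-11 gives 2011-01-11.

2011-01-11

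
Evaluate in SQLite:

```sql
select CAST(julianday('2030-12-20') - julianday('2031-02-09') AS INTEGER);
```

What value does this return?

-51

11 days remain in December 2030 after the 20th (31 − 20).
January 2031: 31 days.
Then 9 days into February 2031.
Total: 11 + 31 + 9 = 51.
The subtraction is earlier − later, so the result is −51 → -51.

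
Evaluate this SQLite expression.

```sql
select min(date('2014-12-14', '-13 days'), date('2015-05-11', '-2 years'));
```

2013-05-11

date('2014-12-14', '-13 days') → 2014-12-01.
date('2015-05-11', '-2 years') → 2013-05-11.
Earlier of the two is 2013-05-11.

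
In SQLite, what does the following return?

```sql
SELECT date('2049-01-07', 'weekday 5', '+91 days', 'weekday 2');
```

2049-04-13

`weekday 5` advances to the next Friday; 2049-01-07 is a Thursday, so it moves forward to 2049-01-08.
Applying '+91 days' to 2049-01-08: counting 91 days forward gives 2049-04-09.
`weekday 2` advances to the next Tuesday; 2049-04-09 is a Friday, so it moves forward to 2049-04-13.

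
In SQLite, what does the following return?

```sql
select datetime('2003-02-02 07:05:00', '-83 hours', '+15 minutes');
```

2003-01-29 20:20:00

-83 hours from 2003-02-02 07:05:00 is 2003-01-29 20:05:00 (crosses midnight).
+15 minutes from 2003-01-29 20:05:00 is 2003-01-29 20:20:00.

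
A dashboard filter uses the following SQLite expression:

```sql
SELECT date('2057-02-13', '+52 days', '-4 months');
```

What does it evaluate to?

Applying '+52 days' to 2057-02-13: counting 52 days forward gives 2057-04-06.
Adding -4 months to 2057-04-06 gives 2056-12-06.

2056-12-06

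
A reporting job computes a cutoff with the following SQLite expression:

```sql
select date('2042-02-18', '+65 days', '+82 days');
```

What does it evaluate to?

2042-07-15

Applying '+65 days' to 2042-02-18: counting 65 days forward gives 2042-04-24.
Applying '+82 days' to 2042-04-24: counting 82 days forward gives 2042-07-15.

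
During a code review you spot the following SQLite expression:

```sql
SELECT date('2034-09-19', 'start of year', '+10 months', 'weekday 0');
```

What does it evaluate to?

2034-11-05

`start of year` rewinds 2034-09-19 to 2034-01-01.
Adding +10 months to 2034-01-01 gives 2034-11-01.
`weekday 0` advances to the next Sunday; 2034-11-01 is a Wednesday, so it moves forward to 2034-11-05.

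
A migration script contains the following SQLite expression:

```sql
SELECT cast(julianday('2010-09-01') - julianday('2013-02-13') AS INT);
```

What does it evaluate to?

-896

29 days remain in September 2010 after the 1st (30 − 1).
Full months from October 2010 through January 2013 contribute their day counts.
Then 13 days into February 2013.
Total: 29 + 31 + 30 + 31 + 31 + 28 + 31 + 30 + 31 + 30 + 31 + 31 + 30 + 31 + 30 + 31 + 31 + 29 + 31 + 30 + 31 + 30 + 31 + 31 + 30 + 31 + 30 + 31 + 31 + 13 = 896.
The subtraction is earlier − later, so the result is −896 → -896.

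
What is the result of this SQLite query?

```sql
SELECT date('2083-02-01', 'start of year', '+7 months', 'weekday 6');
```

2083-08-07

`start of year` rewinds 2083-02-01 to 2083-01-01.
Adding +7 months to 2083-01-01 gives 2083-08-01.
`weekday 6` advances to the next Saturday; 2083-08-01 is a Sunday, so it moves forward to 2083-08-07.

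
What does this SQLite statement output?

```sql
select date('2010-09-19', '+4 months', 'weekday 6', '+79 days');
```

2011-04-11

Adding +4 months to 2010-09-19 gives 2011-01-19.
`weekday 6` advances to the next Saturday; 2011-01-19 is a Wednesday, so it moves forward to 2011-01-22.
Applying '+79 days' to 2011-01-22: counting 79 days forward gives 2011-04-11.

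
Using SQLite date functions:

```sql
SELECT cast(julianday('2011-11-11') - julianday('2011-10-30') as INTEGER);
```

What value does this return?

1 day remains in October 2011 after the 30th (31 − 30).
Then 11 days into November 2011.
Total: 1 + 11 = 12.

12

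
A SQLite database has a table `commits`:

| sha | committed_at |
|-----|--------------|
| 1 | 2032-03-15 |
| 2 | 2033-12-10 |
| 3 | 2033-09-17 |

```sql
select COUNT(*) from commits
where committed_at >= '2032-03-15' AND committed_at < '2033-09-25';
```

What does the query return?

2

Rows in [2032-03-15, 2033-09-25): 2032-03-15, 2033-09-17 → 2 rows.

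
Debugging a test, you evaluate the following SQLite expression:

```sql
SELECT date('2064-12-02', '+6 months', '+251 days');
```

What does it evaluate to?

2066-02-08

Adding +6 months to 2064-12-02 gives 2065-06-02.
Applying '+251 days' to 2065-06-02: counting 251 days forward gives 2066-02-08.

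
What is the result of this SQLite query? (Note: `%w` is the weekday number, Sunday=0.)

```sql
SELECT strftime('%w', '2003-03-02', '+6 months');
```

2

First apply '+6 months': 2003-03-02 → 2003-09-02.
2003-09-02 is a Tuesday; with Sunday=0 that is 2.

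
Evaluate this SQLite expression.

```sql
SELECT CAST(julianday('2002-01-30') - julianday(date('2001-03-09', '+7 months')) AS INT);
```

Adding +7 months to 2001-03-09 gives 2001-10-09.
22 days remain in October 2001 after the 9th (31 − 9).
November 2001: 30 days.
December 2001: 31 days.
Then 30 days into January 2002.
Total: 22 + 30 + 31 + 30 = 113.

113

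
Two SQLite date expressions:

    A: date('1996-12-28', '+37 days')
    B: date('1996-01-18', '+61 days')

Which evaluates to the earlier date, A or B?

B

A = 1997-02-03.
B = 1996-03-19.
B is earlier.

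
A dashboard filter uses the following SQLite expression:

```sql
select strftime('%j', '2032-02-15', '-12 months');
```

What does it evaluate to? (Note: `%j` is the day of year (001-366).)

First apply '-12 months': 2032-02-15 → 2031-02-15.
Day-of-year for 2031-02-15: days since 2031-01-01 inclusive = 46, zero-padded to 046.

046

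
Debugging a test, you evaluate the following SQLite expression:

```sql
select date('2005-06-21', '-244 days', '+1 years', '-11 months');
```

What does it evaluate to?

2004-11-20

Applying '-244 days' to 2005-06-21: counting 244 days back gives 2004-10-20.
Adding +1 year to 2004-10-20 gives 2005-10-20.
Adding -11 months to 2005-10-20 gives 2004-11-20.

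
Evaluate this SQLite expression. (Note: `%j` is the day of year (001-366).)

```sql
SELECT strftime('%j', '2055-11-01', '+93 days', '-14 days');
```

019

First apply '+93 days', '-14 days': 2055-11-01 → 2056-01-19.
Day-of-year for 2056-01-19: days since 2056-01-01 inclusive = 19, zero-padded to 019.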